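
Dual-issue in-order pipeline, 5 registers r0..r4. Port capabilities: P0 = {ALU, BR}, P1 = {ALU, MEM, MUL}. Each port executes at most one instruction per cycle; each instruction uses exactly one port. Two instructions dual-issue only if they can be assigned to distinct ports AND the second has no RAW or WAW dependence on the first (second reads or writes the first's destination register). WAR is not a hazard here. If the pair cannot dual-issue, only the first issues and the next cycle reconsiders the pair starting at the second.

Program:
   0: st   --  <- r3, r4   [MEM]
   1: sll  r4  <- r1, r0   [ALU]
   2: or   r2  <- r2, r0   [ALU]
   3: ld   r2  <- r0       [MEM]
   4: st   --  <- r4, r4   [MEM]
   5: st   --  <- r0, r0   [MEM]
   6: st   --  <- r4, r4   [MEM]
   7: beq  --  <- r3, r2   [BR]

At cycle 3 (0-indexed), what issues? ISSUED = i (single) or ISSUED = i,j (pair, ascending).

#0 head=0: st.MEM sll.ALU i0+i1 dual
#1 head=2: or.ALU i2 WAW r2
#2 head=3: ld.MEM i3 no-port MEM/MEM
#3 head=4: st.MEM i4 no-port MEM/MEM
#4 head=5: st.MEM i5 no-port MEM/MEM
#5 head=6: st.MEM beq.BR i6+i7 dual

ISSUED = 4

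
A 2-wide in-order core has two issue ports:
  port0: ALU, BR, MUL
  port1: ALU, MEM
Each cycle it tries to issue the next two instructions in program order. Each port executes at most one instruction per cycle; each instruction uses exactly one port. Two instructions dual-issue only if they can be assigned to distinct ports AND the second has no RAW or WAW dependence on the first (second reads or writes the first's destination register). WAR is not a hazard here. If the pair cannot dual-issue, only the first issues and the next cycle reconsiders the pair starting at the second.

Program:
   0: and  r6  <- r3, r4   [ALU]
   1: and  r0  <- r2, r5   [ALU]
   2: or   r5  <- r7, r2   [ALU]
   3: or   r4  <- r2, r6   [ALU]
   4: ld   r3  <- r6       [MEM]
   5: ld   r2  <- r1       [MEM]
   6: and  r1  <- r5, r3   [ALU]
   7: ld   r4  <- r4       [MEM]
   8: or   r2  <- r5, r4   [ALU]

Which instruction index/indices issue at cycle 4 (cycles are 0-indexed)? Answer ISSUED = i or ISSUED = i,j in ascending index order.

ISSUED = 7

[0] i0/i1  and.ALU;and.ALU  -- 2-wide
[1] i2/i3  or.ALU;or.ALU  -- 2-wide
[2] i4  ld.MEM  -- no-port MEM/MEM
[3] i5/i6  ld.MEM;and.ALU  -- 2-wide
[4] i7  ld.MEM  -- RAW r4
[5] i8  or.ALU  -- tail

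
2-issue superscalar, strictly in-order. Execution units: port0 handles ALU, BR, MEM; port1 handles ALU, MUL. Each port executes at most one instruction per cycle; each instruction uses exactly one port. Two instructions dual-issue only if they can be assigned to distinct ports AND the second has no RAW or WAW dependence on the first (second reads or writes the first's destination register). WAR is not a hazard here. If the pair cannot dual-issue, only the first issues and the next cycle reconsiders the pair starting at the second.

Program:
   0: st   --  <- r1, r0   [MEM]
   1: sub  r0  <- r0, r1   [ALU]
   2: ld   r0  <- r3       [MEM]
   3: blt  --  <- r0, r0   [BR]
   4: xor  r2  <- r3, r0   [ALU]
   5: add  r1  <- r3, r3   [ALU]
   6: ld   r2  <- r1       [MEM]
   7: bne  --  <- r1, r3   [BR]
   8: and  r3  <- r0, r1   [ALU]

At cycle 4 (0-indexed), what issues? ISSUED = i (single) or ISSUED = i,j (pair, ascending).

0. st/sub @i0+i1  | 2-wide
1. ld @i2  | no-port MEM/BR
2. blt/xor @i3+i4  | 2-wide
3. add @i5  | RAW r1
4. ld @i6  | no-port MEM/BR
5. bne/and @i7+i8  | 2-wide

ISSUED = 6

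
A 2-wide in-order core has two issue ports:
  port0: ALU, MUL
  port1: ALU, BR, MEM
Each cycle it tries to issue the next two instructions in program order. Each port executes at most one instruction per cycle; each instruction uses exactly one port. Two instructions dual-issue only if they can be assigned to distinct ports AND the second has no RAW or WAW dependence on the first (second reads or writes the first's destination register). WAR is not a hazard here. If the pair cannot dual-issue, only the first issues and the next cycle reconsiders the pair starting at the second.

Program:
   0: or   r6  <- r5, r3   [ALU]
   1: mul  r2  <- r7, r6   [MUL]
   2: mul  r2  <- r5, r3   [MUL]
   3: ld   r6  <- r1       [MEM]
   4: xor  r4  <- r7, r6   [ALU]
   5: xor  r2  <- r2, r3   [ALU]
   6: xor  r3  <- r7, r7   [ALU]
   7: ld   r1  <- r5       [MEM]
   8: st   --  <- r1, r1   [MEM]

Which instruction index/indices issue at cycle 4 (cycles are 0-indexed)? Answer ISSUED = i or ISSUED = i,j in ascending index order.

ISSUED = 6,7

[0] i0  or.ALU  -- RAW r6
[1] i1  mul.MUL  -- no-port MUL/MUL
[2] i2&i3  mul.MUL;ld.MEM  -- dual
[3] i4&i5  xor.ALU;xor.ALU  -- dual
[4] i6&i7  xor.ALU;ld.MEM  -- dual
[5] i8  st.MEM  -- tail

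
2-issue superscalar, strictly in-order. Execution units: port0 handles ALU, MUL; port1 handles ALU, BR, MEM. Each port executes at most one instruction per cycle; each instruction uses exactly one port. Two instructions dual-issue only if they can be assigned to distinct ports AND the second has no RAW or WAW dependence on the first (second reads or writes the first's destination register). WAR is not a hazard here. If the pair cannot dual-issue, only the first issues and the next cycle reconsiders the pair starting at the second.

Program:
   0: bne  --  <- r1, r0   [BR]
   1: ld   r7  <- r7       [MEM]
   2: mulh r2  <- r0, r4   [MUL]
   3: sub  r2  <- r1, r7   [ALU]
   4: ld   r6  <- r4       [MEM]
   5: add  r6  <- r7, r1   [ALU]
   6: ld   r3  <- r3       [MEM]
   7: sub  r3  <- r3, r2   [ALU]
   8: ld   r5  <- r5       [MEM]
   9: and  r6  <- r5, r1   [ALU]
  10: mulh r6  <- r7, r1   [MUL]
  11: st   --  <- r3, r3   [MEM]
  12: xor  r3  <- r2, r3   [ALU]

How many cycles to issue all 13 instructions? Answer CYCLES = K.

CYCLES = 8

[0] i0  bne.BR  -- no-port BR/MEM
[1] i1&i2  ld.MEM/mulh.MUL  -- pair
[2] i3&i4  sub.ALU/ld.MEM  -- pair
[3] i5&i6  add.ALU/ld.MEM  -- pair
[4] i7&i8  sub.ALU/ld.MEM  -- pair
[5] i9  and.ALU  -- WAW r6
[6] i10&i11  mulh.MUL/st.MEM  -- pair
[7] i12  xor.ALU  -- tail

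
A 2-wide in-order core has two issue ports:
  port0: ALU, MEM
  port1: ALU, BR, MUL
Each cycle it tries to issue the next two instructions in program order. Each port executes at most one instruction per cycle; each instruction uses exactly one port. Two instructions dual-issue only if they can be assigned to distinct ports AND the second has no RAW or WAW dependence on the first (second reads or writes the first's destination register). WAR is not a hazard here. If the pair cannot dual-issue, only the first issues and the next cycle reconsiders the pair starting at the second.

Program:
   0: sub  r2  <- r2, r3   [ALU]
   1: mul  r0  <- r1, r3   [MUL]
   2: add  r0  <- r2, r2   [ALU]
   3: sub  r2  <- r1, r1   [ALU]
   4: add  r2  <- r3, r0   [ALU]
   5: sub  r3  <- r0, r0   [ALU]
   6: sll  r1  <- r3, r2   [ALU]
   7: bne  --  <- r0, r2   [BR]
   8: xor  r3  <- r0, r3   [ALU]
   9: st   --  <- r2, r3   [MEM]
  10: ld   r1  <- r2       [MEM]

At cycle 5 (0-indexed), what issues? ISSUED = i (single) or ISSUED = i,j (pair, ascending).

ISSUED = 9

#0 head=0: sub/mul i0&i1 pair
#1 head=2: add/sub i2&i3 pair
#2 head=4: add/sub i4&i5 pair
#3 head=6: sll/bne i6&i7 pair
#4 head=8: xor i8 RAW r3
#5 head=9: st i9 no-port MEM/MEM
#6 head=10: ld i10 tail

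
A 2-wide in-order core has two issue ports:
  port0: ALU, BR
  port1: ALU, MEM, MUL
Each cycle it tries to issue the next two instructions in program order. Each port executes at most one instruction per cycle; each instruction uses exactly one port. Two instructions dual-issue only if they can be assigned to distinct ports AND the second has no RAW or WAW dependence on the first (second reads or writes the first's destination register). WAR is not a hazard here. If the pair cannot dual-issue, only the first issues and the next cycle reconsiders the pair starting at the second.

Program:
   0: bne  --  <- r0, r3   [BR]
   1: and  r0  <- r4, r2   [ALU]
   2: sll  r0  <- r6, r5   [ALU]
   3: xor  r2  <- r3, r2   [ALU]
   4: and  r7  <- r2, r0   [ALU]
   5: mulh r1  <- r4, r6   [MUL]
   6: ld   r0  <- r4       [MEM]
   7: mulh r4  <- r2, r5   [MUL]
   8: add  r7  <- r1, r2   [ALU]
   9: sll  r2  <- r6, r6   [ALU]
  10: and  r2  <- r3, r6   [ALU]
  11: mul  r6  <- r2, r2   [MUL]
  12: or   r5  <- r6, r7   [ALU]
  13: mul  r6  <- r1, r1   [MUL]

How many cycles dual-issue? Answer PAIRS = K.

PAIRS = 5

c0: i0&i1 bne.BR;and.ALU  2-wide
c1: i2&i3 sll.ALU;xor.ALU  2-wide
c2: i4&i5 and.ALU;mulh.MUL  2-wide
c3: i6 ld.MEM  no-port MEM/MUL
c4: i7&i8 mulh.MUL;add.ALU  2-wide
c5: i9 sll.ALU  WAW r2
c6: i10 and.ALU  RAW r2
c7: i11 mul.MUL  RAW r6
c8: i12&i13 or.ALU;mul.MUL  2-wide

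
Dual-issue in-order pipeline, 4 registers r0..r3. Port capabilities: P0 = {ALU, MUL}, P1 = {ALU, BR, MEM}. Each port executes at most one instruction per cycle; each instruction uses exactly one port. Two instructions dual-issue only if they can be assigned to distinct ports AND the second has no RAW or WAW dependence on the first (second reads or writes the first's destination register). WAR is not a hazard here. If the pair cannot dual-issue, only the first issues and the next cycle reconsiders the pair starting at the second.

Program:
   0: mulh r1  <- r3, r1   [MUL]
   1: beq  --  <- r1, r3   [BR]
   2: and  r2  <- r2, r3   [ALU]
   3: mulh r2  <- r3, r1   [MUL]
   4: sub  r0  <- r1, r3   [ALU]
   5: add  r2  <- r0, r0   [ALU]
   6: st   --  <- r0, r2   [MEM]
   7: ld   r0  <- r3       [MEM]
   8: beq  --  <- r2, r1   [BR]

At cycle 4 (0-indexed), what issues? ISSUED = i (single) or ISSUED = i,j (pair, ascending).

[0] i0  mulh  -- RAW r1
[1] i1+i2  beq and  -- pair
[2] i3+i4  mulh sub  -- pair
[3] i5  add  -- RAW r2
[4] i6  st  -- no-port MEM/MEM
[5] i7  ld  -- no-port MEM/BR
[6] i8  beq  -- tail

ISSUED = 6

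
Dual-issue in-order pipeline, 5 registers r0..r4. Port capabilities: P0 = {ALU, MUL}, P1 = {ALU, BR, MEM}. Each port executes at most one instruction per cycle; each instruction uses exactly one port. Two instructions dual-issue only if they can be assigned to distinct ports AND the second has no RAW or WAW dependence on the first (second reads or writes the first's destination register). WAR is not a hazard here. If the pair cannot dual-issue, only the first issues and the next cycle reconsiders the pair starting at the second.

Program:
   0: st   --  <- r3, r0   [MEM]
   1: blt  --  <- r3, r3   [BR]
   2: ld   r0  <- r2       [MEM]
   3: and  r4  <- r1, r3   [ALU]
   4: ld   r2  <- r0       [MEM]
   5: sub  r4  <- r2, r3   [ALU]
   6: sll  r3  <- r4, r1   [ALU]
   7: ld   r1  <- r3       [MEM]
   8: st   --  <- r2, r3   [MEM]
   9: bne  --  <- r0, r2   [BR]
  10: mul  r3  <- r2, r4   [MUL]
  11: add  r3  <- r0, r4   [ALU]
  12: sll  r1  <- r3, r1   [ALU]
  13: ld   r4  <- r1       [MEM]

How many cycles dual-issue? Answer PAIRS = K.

c0: i0 st  no-port MEM/BR
c1: i1 blt  no-port BR/MEM
c2: i2&i3 ld+and  2-wide
c3: i4 ld  RAW r2
c4: i5 sub  RAW r4
c5: i6 sll  RAW r3
c6: i7 ld  no-port MEM/MEM
c7: i8 st  no-port MEM/BR
c8: i9&i10 bne+mul  2-wide
c9: i11 add  RAW r3
c10: i12 sll  RAW r1
c11: i13 ld  tail

PAIRS = 2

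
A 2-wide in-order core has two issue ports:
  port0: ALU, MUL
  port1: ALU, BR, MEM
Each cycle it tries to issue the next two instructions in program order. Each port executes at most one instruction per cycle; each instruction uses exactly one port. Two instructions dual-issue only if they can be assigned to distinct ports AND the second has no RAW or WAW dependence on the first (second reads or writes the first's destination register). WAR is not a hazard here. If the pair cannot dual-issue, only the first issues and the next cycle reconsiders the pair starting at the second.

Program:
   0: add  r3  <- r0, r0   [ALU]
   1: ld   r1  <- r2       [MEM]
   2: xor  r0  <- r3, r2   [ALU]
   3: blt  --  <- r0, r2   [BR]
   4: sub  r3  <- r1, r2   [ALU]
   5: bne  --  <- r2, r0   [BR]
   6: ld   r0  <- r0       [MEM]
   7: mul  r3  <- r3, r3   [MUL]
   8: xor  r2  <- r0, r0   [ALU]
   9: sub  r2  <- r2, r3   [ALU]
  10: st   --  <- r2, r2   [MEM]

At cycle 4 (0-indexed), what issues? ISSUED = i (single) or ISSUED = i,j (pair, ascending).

ISSUED = 6,7

c0: i0/i1 add.ALU+ld.MEM  dual
c1: i2 xor.ALU  RAW r0
c2: i3/i4 blt.BR+sub.ALU  dual
c3: i5 bne.BR  no-port BR/MEM
c4: i6/i7 ld.MEM+mul.MUL  dual
c5: i8 xor.ALU  RAW+WAW r2
c6: i9 sub.ALU  RAW r2
c7: i10 st.MEM  tail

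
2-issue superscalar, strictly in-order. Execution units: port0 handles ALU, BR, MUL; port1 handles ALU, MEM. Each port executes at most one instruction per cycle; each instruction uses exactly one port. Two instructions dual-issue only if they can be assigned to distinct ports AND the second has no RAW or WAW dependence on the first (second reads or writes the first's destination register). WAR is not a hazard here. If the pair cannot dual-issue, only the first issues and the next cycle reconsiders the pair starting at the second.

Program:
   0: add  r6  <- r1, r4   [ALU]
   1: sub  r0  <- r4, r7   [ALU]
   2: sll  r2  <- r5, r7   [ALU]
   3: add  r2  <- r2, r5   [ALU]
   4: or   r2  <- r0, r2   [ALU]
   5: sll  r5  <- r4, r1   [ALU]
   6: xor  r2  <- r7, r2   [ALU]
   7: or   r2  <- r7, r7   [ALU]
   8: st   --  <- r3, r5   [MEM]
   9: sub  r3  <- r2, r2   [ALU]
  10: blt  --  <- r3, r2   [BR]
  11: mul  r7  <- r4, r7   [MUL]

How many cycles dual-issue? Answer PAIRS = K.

c0: i0/i1 add.ALU sub.ALU  pair
c1: i2 sll.ALU  RAW+WAW r2
c2: i3 add.ALU  RAW+WAW r2
c3: i4/i5 or.ALU sll.ALU  pair
c4: i6 xor.ALU  WAW r2
c5: i7/i8 or.ALU st.MEM  pair
c6: i9 sub.ALU  RAW r3
c7: i10 blt.BR  no-port BR/MUL
c8: i11 mul.MUL  tail

PAIRS = 3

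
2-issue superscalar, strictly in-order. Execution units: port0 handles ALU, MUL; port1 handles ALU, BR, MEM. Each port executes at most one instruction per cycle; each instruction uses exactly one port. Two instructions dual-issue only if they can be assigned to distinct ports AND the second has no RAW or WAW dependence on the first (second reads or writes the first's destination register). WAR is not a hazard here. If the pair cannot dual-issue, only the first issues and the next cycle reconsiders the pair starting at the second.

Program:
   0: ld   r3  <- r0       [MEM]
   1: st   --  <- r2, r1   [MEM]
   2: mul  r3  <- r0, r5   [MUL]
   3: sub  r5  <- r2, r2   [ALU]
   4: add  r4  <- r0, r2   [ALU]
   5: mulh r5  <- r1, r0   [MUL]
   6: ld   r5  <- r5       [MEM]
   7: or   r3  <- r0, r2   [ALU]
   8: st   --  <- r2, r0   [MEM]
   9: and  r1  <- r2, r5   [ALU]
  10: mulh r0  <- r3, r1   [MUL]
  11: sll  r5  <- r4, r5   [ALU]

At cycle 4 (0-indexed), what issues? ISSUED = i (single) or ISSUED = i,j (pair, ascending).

c0: i0 ld.MEM  no-port MEM/MEM
c1: i1,i2 st.MEM/mul.MUL  2-wide
c2: i3,i4 sub.ALU/add.ALU  2-wide
c3: i5 mulh.MUL  RAW+WAW r5
c4: i6,i7 ld.MEM/or.ALU  2-wide
c5: i8,i9 st.MEM/and.ALU  2-wide
c6: i10,i11 mulh.MUL/sll.ALU  2-wide

ISSUED = 6,7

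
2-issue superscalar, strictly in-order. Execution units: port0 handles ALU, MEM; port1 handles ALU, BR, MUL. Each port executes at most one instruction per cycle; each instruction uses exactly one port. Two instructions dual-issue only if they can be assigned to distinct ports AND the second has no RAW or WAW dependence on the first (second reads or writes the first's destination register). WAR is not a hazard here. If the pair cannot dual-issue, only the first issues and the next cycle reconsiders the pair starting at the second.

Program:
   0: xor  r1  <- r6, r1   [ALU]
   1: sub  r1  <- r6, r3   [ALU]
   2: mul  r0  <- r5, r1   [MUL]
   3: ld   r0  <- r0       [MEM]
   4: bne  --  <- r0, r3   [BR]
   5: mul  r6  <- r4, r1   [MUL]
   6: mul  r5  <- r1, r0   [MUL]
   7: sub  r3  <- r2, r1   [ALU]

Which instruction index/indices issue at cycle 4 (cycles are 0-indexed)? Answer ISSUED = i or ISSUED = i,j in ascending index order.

  cy0 -> i0 (xor.ALU) WAW r1
  cy1 -> i1 (sub.ALU) RAW r1
  cy2 -> i2 (mul.MUL) RAW+WAW r0
  cy3 -> i3 (ld.MEM) RAW r0
  cy4 -> i4 (bne.BR) no-port BR/MUL
  cy5 -> i5 (mul.MUL) no-port MUL/MUL
  cy6 -> i6,i7 (mul.MUL+sub.ALU) 2-wide

ISSUED = 4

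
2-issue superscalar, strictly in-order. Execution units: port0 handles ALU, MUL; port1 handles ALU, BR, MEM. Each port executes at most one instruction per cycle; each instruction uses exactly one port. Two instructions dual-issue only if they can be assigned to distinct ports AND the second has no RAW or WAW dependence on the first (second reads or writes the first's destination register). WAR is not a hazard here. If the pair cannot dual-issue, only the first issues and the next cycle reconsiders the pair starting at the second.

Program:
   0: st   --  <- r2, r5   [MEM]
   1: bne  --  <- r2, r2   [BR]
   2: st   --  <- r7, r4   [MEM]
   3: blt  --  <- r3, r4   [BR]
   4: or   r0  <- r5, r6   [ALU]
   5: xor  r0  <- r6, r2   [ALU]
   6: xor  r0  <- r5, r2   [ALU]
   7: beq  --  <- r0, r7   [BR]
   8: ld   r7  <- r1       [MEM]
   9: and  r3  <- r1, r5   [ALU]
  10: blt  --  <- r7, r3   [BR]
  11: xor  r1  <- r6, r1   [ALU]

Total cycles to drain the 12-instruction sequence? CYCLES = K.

0. st.MEM @i0  | no-port MEM/BR
1. bne.BR @i1  | no-port BR/MEM
2. st.MEM @i2  | no-port MEM/BR
3. blt.BR/or.ALU @i3,i4  | dual
4. xor.ALU @i5  | WAW r0
5. xor.ALU @i6  | RAW r0
6. beq.BR @i7  | no-port BR/MEM
7. ld.MEM/and.ALU @i8,i9  | dual
8. blt.BR/xor.ALU @i10,i11  | dual

CYCLES = 9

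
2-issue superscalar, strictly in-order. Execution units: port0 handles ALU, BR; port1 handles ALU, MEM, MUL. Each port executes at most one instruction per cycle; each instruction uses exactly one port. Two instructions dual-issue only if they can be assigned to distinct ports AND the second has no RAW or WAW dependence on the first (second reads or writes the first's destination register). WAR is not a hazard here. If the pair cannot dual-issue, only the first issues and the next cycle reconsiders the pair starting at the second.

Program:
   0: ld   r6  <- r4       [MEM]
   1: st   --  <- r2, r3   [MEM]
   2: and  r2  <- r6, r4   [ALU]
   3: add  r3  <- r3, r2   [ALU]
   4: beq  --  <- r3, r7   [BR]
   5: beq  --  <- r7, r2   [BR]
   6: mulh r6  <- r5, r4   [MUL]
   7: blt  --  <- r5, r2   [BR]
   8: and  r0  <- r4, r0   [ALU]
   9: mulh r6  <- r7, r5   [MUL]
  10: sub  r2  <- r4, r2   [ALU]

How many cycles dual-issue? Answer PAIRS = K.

[0] i0  ld.MEM  -- no-port MEM/MEM
[1] i1+i2  st.MEM+and.ALU  -- dual
[2] i3  add.ALU  -- RAW r3
[3] i4  beq.BR  -- no-port BR/BR
[4] i5+i6  beq.BR+mulh.MUL  -- dual
[5] i7+i8  blt.BR+and.ALU  -- dual
[6] i9+i10  mulh.MUL+sub.ALU  -- dual

PAIRS = 4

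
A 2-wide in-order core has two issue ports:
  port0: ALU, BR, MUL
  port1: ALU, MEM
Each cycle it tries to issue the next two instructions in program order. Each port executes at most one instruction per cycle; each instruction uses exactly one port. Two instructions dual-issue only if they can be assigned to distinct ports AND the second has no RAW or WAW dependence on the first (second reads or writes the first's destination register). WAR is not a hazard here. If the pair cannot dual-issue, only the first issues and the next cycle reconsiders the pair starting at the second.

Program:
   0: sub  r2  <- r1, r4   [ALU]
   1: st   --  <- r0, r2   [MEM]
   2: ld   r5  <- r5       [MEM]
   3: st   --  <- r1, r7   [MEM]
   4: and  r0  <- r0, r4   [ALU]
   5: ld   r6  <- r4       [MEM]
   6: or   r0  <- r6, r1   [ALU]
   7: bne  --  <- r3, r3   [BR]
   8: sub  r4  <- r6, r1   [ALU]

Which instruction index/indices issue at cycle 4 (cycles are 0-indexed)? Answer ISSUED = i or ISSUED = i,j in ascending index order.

ISSUED = 5

0. sub.ALU @i0  | RAW r2
1. st.MEM @i1  | no-port MEM/MEM
2. ld.MEM @i2  | no-port MEM/MEM
3. st.MEM/and.ALU @i3/i4  | 2-wide
4. ld.MEM @i5  | RAW r6
5. or.ALU/bne.BR @i6/i7  | 2-wide
6. sub.ALU @i8  | tail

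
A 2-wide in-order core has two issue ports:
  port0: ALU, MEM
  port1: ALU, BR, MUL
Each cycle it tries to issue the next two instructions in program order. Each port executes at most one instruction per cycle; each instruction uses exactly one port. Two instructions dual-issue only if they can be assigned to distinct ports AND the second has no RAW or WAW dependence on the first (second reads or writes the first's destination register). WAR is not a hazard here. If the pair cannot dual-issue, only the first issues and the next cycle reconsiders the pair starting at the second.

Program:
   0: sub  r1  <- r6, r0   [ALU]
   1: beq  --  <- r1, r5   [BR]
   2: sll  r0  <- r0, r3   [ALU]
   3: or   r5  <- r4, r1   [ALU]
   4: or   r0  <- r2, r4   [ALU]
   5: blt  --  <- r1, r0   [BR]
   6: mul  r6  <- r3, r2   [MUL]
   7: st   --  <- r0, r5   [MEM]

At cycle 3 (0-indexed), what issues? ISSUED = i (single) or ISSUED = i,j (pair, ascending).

ISSUED = 5

0. sub @i0  | RAW r1
1. beq/sll @i1+i2  | 2-wide
2. or/or @i3+i4  | 2-wide
3. blt @i5  | no-port BR/MUL
4. mul/st @i6+i7  | 2-wide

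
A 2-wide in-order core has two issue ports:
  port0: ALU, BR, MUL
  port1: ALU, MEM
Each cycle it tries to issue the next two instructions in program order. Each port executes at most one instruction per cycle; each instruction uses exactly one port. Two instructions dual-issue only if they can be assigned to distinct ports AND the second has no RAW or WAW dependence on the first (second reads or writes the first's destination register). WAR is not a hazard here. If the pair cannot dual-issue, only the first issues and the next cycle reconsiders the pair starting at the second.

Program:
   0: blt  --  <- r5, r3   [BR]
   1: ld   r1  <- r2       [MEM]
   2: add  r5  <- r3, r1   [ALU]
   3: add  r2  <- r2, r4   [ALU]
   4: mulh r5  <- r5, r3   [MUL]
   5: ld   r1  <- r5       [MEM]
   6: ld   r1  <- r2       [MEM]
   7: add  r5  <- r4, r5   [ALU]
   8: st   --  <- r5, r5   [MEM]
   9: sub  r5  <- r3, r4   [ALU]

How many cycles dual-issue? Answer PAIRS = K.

PAIRS = 4

t=0 i0&i1:blt.BR+ld.MEM ; dual
t=1 i2&i3:add.ALU+add.ALU ; dual
t=2 i4:mulh.MUL ; RAW r5
t=3 i5:ld.MEM ; no-port MEM/MEM
t=4 i6&i7:ld.MEM+add.ALU ; dual
t=5 i8&i9:st.MEM+sub.ALU ; dual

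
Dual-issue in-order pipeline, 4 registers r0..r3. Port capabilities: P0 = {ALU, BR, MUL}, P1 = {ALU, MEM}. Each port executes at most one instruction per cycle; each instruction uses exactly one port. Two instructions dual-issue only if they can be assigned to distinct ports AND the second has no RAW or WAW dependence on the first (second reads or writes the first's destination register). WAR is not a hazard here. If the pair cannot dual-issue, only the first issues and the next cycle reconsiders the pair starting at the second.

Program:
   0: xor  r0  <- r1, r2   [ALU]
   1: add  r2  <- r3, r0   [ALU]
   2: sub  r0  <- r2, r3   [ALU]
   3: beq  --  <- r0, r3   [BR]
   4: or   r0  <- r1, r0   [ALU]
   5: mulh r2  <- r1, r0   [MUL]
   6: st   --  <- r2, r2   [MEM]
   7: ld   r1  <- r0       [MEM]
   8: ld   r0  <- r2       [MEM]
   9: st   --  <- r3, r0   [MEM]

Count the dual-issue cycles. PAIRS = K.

#0 head=0: xor i0 RAW r0
#1 head=1: add i1 RAW r2
#2 head=2: sub i2 RAW r0
#3 head=3: beq;or i3&i4 2-wide
#4 head=5: mulh i5 RAW r2
#5 head=6: st i6 no-port MEM/MEM
#6 head=7: ld i7 no-port MEM/MEM
#7 head=8: ld i8 no-port MEM/MEM
#8 head=9: st i9 tail

PAIRS = 1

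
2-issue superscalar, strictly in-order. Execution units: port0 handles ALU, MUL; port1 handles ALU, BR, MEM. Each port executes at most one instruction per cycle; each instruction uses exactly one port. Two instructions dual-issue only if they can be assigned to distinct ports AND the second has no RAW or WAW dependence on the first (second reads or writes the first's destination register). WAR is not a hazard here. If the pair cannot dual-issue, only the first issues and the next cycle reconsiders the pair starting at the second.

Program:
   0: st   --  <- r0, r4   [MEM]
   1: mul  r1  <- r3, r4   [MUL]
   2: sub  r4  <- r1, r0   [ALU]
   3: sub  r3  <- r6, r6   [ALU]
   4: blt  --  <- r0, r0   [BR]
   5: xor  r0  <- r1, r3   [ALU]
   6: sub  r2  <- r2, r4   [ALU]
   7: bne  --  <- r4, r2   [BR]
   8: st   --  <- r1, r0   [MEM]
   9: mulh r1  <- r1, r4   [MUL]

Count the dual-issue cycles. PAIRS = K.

#0 head=0: st.MEM mul.MUL i0,i1 pair
#1 head=2: sub.ALU sub.ALU i2,i3 pair
#2 head=4: blt.BR xor.ALU i4,i5 pair
#3 head=6: sub.ALU i6 RAW r2
#4 head=7: bne.BR i7 no-port BR/MEM
#5 head=8: st.MEM mulh.MUL i8,i9 pair

PAIRS = 4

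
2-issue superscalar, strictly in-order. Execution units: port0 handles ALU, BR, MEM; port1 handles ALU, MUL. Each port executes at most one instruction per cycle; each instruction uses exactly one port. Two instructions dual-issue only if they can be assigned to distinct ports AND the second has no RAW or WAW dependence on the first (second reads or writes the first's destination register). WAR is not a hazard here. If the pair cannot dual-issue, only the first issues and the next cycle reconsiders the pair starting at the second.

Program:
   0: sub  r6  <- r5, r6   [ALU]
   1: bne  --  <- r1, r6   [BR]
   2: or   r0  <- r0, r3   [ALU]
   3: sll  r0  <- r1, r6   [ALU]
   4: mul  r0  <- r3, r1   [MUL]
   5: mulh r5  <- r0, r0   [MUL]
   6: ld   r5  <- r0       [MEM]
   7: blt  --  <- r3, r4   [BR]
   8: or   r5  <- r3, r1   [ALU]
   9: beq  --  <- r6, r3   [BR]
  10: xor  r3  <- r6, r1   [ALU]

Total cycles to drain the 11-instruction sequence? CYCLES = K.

CYCLES = 8

[0] i0  sub  -- RAW r6
[1] i1+i2  bne;or  -- 2-wide
[2] i3  sll  -- WAW r0
[3] i4  mul  -- no-port MUL/MUL
[4] i5  mulh  -- WAW r5
[5] i6  ld  -- no-port MEM/BR
[6] i7+i8  blt;or  -- 2-wide
[7] i9+i10  beq;xor  -- 2-wide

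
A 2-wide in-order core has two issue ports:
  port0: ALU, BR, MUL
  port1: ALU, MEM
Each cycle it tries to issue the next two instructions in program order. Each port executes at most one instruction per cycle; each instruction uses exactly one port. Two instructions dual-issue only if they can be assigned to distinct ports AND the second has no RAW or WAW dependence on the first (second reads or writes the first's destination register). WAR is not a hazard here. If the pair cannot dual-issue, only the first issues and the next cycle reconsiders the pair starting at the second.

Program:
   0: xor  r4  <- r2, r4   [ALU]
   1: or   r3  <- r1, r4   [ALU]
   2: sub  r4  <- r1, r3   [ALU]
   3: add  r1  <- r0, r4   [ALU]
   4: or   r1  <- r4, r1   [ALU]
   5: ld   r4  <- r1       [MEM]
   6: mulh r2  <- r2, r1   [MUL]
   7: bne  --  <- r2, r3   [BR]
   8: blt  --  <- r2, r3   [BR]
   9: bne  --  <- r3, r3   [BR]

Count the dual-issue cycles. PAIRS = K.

PAIRS = 1

0. xor.ALU @i0  | RAW r4
1. or.ALU @i1  | RAW r3
2. sub.ALU @i2  | RAW r4
3. add.ALU @i3  | RAW+WAW r1
4. or.ALU @i4  | RAW r1
5. ld.MEM/mulh.MUL @i5&i6  | 2-wide
6. bne.BR @i7  | no-port BR/BR
7. blt.BR @i8  | no-port BR/BR
8. bne.BR @i9  | tail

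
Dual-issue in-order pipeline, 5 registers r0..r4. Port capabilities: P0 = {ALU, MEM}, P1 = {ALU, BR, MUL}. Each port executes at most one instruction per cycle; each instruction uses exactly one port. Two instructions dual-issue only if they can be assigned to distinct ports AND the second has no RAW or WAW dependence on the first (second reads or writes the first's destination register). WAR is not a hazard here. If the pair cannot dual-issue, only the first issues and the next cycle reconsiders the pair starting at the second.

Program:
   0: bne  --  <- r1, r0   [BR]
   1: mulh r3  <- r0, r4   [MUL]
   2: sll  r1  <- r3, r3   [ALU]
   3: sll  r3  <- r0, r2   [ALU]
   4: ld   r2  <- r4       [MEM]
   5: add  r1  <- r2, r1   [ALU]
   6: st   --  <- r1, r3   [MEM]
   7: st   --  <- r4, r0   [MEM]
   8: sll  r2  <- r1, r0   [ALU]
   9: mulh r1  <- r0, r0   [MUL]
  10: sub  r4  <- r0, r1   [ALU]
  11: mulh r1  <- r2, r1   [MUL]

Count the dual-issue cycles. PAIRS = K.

[0] i0  bne  -- no-port BR/MUL
[1] i1  mulh  -- RAW r3
[2] i2+i3  sll sll  -- 2-wide
[3] i4  ld  -- RAW r2
[4] i5  add  -- RAW r1
[5] i6  st  -- no-port MEM/MEM
[6] i7+i8  st sll  -- 2-wide
[7] i9  mulh  -- RAW r1
[8] i10+i11  sub mulh  -- 2-wide

PAIRS = 3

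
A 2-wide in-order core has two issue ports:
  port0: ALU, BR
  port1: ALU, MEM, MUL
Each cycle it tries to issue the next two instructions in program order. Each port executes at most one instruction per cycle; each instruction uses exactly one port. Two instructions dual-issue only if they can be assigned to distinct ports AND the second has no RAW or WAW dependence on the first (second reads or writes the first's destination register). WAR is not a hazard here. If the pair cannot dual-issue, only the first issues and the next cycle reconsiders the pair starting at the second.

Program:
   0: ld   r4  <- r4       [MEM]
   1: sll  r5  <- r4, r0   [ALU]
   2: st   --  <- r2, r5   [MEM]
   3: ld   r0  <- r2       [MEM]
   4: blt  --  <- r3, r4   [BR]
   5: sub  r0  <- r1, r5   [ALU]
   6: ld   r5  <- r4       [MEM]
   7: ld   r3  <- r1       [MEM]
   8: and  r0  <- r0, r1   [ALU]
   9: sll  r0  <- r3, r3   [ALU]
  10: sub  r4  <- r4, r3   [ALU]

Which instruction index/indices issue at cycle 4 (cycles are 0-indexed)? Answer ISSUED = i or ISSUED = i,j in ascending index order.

ISSUED = 5,6

#0 head=0: ld i0 RAW r4
#1 head=1: sll i1 RAW r5
#2 head=2: st i2 no-port MEM/MEM
#3 head=3: ld;blt i3,i4 2-wide
#4 head=5: sub;ld i5,i6 2-wide
#5 head=7: ld;and i7,i8 2-wide
#6 head=9: sll;sub i9,i10 2-wide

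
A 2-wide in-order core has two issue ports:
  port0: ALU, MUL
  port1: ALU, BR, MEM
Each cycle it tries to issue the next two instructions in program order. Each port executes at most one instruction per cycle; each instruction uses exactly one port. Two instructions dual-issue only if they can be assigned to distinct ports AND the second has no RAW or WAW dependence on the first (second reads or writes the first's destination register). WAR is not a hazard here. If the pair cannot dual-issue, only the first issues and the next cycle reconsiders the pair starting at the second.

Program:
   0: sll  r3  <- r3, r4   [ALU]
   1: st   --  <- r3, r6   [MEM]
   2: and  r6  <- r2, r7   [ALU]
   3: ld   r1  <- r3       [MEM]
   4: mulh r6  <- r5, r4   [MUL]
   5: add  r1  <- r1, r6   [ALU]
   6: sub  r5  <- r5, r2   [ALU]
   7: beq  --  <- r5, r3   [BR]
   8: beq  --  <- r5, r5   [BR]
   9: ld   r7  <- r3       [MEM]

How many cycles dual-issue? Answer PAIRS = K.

PAIRS = 3

c0: i0 sll.ALU  RAW r3
c1: i1&i2 st.MEM and.ALU  dual
c2: i3&i4 ld.MEM mulh.MUL  dual
c3: i5&i6 add.ALU sub.ALU  dual
c4: i7 beq.BR  no-port BR/BR
c5: i8 beq.BR  no-port BR/MEM
c6: i9 ld.MEM  tail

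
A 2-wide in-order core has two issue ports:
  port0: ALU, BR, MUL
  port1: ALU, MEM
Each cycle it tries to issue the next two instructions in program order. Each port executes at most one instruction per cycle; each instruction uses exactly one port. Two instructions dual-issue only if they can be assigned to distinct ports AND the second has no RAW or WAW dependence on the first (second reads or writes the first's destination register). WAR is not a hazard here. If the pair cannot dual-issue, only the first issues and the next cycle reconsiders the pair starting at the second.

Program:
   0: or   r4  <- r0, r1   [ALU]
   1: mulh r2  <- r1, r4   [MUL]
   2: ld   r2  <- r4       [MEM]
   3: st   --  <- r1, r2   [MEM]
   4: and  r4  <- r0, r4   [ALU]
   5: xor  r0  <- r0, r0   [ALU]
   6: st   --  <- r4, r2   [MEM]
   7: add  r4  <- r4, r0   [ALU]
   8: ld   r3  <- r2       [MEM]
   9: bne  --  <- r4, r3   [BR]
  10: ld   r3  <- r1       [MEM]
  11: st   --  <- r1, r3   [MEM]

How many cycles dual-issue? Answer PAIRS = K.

PAIRS = 4

t=0 i0:or ; RAW r4
t=1 i1:mulh ; WAW r2
t=2 i2:ld ; no-port MEM/MEM
t=3 i3&i4:st+and ; pair
t=4 i5&i6:xor+st ; pair
t=5 i7&i8:add+ld ; pair
t=6 i9&i10:bne+ld ; pair
t=7 i11:st ; tail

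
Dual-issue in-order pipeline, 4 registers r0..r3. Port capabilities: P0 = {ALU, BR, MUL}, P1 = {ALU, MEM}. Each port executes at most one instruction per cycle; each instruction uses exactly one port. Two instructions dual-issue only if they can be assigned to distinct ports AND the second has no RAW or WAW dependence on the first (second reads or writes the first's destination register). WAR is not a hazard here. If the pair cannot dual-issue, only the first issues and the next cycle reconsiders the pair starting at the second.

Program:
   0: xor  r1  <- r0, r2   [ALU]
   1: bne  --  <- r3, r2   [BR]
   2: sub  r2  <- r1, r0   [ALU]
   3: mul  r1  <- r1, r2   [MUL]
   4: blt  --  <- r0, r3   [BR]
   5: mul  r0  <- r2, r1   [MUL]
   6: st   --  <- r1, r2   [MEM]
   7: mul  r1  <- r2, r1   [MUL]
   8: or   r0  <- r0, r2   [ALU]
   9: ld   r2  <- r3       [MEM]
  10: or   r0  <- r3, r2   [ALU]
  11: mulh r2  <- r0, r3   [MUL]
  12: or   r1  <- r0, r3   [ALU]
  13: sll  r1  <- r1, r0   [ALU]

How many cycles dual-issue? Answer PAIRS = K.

#0 head=0: xor.ALU+bne.BR i0,i1 2-wide
#1 head=2: sub.ALU i2 RAW r2
#2 head=3: mul.MUL i3 no-port MUL/BR
#3 head=4: blt.BR i4 no-port BR/MUL
#4 head=5: mul.MUL+st.MEM i5,i6 2-wide
#5 head=7: mul.MUL+or.ALU i7,i8 2-wide
#6 head=9: ld.MEM i9 RAW r2
#7 head=10: or.ALU i10 RAW r0
#8 head=11: mulh.MUL+or.ALU i11,i12 2-wide
#9 head=13: sll.ALU i13 tail

PAIRS = 4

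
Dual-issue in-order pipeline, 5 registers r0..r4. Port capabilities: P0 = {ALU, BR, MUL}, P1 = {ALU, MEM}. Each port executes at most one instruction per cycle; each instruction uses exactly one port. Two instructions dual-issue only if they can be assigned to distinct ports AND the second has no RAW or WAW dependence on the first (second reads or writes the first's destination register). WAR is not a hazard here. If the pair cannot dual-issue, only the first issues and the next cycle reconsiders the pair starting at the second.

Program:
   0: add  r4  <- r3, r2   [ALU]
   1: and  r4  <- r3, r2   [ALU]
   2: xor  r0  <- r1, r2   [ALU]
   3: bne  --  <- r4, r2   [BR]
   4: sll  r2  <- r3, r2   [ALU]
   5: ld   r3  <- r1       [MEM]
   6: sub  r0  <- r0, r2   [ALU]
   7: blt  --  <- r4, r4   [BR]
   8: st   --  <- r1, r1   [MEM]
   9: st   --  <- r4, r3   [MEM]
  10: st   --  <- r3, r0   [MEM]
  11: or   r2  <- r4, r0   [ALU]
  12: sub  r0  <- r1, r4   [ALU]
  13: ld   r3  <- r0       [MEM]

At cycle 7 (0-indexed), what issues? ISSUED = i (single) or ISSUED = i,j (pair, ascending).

ISSUED = 12

  cy0 -> i0 (add.ALU) WAW r4
  cy1 -> i1/i2 (and.ALU;xor.ALU) pair
  cy2 -> i3/i4 (bne.BR;sll.ALU) pair
  cy3 -> i5/i6 (ld.MEM;sub.ALU) pair
  cy4 -> i7/i8 (blt.BR;st.MEM) pair
  cy5 -> i9 (st.MEM) no-port MEM/MEM
  cy6 -> i10/i11 (st.MEM;or.ALU) pair
  cy7 -> i12 (sub.ALU) RAW r0
  cy8 -> i13 (ld.MEM) tail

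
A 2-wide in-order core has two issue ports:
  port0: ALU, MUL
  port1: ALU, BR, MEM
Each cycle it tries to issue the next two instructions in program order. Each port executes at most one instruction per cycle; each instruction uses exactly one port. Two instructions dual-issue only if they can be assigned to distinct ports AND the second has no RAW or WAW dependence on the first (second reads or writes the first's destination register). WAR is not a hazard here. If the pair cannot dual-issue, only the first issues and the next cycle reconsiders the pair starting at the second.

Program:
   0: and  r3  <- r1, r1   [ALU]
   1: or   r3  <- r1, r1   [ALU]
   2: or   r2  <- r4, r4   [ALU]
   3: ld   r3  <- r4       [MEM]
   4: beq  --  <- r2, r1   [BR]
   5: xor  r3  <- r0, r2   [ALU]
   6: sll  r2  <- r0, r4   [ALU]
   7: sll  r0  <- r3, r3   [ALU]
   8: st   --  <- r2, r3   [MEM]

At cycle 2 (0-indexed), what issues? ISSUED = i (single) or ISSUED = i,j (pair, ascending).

c0: i0 and.ALU  WAW r3
c1: i1+i2 or.ALU;or.ALU  dual
c2: i3 ld.MEM  no-port MEM/BR
c3: i4+i5 beq.BR;xor.ALU  dual
c4: i6+i7 sll.ALU;sll.ALU  dual
c5: i8 st.MEM  tail

ISSUED = 3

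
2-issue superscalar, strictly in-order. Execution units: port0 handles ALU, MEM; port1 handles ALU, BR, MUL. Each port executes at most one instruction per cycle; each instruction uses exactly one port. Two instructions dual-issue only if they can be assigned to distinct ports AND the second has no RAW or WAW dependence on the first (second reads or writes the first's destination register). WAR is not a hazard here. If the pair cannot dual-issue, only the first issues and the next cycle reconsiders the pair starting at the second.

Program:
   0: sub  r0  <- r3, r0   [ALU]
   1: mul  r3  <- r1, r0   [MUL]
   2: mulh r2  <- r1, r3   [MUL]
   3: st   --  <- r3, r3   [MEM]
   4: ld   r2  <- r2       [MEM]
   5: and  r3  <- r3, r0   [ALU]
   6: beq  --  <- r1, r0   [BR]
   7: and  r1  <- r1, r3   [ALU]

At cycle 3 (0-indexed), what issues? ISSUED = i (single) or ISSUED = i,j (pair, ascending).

0. sub.ALU @i0  | RAW r0
1. mul.MUL @i1  | no-port MUL/MUL
2. mulh.MUL;st.MEM @i2/i3  | 2-wide
3. ld.MEM;and.ALU @i4/i5  | 2-wide
4. beq.BR;and.ALU @i6/i7  | 2-wide

ISSUED = 4,5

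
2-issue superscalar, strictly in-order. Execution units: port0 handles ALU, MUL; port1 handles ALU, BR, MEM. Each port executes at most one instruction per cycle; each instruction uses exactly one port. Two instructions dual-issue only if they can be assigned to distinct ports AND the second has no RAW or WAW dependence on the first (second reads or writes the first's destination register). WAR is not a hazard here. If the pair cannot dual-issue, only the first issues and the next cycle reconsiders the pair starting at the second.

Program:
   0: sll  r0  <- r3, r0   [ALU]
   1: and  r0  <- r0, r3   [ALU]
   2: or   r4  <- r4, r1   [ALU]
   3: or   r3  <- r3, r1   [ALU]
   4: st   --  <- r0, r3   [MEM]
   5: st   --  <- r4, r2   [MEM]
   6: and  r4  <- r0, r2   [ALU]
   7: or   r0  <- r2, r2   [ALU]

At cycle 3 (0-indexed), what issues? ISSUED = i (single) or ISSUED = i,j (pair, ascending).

#0 head=0: sll i0 RAW+WAW r0
#1 head=1: and/or i1/i2 pair
#2 head=3: or i3 RAW r3
#3 head=4: st i4 no-port MEM/MEM
#4 head=5: st/and i5/i6 pair
#5 head=7: or i7 tail

ISSUED = 4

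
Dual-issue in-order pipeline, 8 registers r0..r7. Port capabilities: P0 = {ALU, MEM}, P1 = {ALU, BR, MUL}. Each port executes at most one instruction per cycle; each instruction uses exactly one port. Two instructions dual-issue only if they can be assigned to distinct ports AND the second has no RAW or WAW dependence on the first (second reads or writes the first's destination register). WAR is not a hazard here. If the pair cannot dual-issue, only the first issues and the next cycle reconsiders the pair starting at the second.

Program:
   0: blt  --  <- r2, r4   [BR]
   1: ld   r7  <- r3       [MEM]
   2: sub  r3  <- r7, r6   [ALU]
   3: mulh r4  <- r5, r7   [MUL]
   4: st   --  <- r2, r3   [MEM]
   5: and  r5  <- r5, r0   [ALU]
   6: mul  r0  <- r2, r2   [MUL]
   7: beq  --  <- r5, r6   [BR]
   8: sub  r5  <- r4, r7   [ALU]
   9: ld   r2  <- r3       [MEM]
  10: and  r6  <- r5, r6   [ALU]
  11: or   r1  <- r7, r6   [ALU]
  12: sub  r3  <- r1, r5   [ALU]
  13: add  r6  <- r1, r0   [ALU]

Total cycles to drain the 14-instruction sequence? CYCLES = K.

  cy0 -> i0,i1 (blt.BR+ld.MEM) 2-wide
  cy1 -> i2,i3 (sub.ALU+mulh.MUL) 2-wide
  cy2 -> i4,i5 (st.MEM+and.ALU) 2-wide
  cy3 -> i6 (mul.MUL) no-port MUL/BR
  cy4 -> i7,i8 (beq.BR+sub.ALU) 2-wide
  cy5 -> i9,i10 (ld.MEM+and.ALU) 2-wide
  cy6 -> i11 (or.ALU) RAW r1
  cy7 -> i12,i13 (sub.ALU+add.ALU) 2-wide

CYCLES = 8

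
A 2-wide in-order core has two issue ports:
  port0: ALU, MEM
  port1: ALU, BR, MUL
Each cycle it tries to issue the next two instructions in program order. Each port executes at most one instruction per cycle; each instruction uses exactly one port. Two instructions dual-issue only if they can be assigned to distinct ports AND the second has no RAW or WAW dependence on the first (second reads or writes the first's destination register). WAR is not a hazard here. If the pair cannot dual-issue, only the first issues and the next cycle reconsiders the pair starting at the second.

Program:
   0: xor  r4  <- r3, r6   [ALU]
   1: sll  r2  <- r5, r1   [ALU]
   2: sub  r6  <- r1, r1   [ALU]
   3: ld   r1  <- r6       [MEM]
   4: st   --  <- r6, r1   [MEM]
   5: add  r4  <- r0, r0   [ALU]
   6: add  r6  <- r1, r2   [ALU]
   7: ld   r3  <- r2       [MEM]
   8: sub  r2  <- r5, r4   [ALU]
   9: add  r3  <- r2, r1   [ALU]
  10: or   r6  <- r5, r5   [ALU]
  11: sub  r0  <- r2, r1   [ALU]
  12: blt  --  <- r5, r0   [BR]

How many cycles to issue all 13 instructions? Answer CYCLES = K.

CYCLES = 9

c0: i0&i1 xor.ALU sll.ALU  pair
c1: i2 sub.ALU  RAW r6
c2: i3 ld.MEM  no-port MEM/MEM
c3: i4&i5 st.MEM add.ALU  pair
c4: i6&i7 add.ALU ld.MEM  pair
c5: i8 sub.ALU  RAW r2
c6: i9&i10 add.ALU or.ALU  pair
c7: i11 sub.ALU  RAW r0
c8: i12 blt.BR  tail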